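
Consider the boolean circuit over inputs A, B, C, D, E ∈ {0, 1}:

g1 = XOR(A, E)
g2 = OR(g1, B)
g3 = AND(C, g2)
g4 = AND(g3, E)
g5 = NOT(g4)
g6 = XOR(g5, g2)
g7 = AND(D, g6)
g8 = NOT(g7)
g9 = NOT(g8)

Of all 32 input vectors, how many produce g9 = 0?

g9 = NOT(g8) must be 0, so g8 = 1.
Enumerating the 32 input combinations, 25 give g9 = 0 and 7 give g9 = 1.

25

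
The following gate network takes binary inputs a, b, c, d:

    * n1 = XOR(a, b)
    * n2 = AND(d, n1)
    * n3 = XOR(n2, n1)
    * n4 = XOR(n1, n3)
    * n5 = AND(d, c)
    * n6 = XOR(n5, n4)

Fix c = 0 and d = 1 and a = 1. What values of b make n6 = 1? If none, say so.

b=0

Check with c = 0 and d = 1 and a = 1 and b=0:
n1 = XOR(a, b) = XOR(1, 0) = 1
n2 = AND(d, n1) = AND(1, 1) = 1
n3 = XOR(n2, n1) = XOR(1, 1) = 0
n4 = XOR(n1, n3) = XOR(1, 0) = 1
n5 = AND(d, c) = AND(1, 0) = 0
n6 = XOR(n5, n4) = XOR(0, 1) = 1
So n6 = 1.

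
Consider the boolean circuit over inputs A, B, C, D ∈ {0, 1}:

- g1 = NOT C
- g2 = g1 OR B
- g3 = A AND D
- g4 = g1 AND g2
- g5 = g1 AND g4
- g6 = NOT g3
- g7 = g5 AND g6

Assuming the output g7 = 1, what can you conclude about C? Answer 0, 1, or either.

g7 = g5 AND g6 must be 1, so both g5 = 1 and g6 = 1.
Every assignment with g7 = 1 has C = 0; there are 6 such assignment(s).

0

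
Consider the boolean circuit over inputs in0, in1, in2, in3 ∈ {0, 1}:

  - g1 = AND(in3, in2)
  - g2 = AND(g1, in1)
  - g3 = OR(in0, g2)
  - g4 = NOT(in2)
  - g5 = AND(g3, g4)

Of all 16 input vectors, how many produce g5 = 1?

g5 = AND(g3, g4) must be 1, so both g3 = 1 and g4 = 1.
Satisfying assignments:
  in0=1, in1=0, in2=0, in3=0
  in0=1, in1=0, in2=0, in3=1
  in0=1, in1=1, in2=0, in3=0
  in0=1, in1=1, in2=0, in3=1

4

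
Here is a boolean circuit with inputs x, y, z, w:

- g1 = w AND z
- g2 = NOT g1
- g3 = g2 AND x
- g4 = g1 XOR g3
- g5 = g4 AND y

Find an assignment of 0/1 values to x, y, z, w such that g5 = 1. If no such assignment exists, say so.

x=1, y=1, z=1, w=1

g5 = g4 AND y must be 1, so both g4 = 1 and y = 1.
g4 = g1 XOR g3 must be 1, so g1 and g3 differ.
Check with x=1, y=1, z=1, w=1:
g1 = w AND z = 1 AND 1 = 1
g2 = NOT g1 = NOT 1 = 0
g3 = g2 AND x = 0 AND 1 = 0
g4 = g1 XOR g3 = 1 XOR 0 = 1
g5 = g4 AND y = 1 AND 1 = 1
So g5 = 1 as required.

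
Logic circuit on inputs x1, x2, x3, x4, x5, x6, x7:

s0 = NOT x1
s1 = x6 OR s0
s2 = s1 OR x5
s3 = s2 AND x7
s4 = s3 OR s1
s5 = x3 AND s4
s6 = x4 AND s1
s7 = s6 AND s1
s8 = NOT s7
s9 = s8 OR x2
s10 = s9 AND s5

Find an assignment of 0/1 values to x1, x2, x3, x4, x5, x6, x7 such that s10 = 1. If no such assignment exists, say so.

x1=0, x2=1, x3=1, x4=1, x5=0, x6=0, x7=1

Check with x1=0, x2=1, x3=1, x4=1, x5=0, x6=0, x7=1:
s0 = NOT x1 = NOT 0 = 1
s1 = x6 OR s0 = 0 OR 1 = 1
s2 = s1 OR x5 = 1 OR 0 = 1
s3 = s2 AND x7 = 1 AND 1 = 1
s4 = s3 OR s1 = 1 OR 1 = 1
s5 = x3 AND s4 = 1 AND 1 = 1
s6 = x4 AND s1 = 1 AND 1 = 1
s7 = s6 AND s1 = 1 AND 1 = 1
s8 = NOT s7 = NOT 1 = 0
s9 = s8 OR x2 = 0 OR 1 = 1
s10 = s9 AND s5 = 1 AND 1 = 1
So s10 = 1 as required.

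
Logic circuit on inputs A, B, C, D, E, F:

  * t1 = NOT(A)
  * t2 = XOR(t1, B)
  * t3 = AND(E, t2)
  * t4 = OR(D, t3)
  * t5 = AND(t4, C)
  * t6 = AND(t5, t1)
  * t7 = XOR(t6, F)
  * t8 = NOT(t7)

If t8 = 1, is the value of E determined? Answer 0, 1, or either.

Both values of E occur among assignments with t8 = 1:
  E=0: A=0, B=0, C=0, D=0, E=0, F=0
  E=1: A=0, B=0, C=0, D=0, E=1, F=0

either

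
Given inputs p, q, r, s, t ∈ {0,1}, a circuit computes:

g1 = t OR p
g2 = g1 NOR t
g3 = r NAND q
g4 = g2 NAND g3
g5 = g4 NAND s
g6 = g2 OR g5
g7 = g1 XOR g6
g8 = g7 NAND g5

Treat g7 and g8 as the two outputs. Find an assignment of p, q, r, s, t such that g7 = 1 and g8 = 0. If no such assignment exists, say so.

p=0 q=0 r=0 s=0 t=0

Check with p=0 q=0 r=0 s=0 t=0:
g1 = t OR p = 0 OR 0 = 0
g2 = g1 NOR t = 0 NOR 0 = 1
g3 = r NAND q = 0 NAND 0 = 1
g4 = g2 NAND g3 = 1 NAND 1 = 0
g5 = g4 NAND s = 0 NAND 0 = 1
g6 = g2 OR g5 = 1 OR 1 = 1
g7 = g1 XOR g6 = 0 XOR 1 = 1
g8 = g7 NAND g5 = 1 NAND 1 = 0
So g7 = 1 and g8 = 0.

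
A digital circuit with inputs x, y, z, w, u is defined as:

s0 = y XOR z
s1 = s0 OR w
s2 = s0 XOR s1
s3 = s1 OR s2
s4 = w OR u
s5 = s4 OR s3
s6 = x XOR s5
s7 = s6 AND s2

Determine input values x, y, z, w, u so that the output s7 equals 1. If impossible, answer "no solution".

s7 = s6 AND s2 must be 1, so both s6 = 1 and s2 = 1.
s6 = x XOR s5 must be 1, so x and s5 differ.
Check with x=0 y=0 z=0 w=1 u=0:
s0 = y XOR z = 0 XOR 0 = 0
s1 = s0 OR w = 0 OR 1 = 1
s2 = s0 XOR s1 = 0 XOR 1 = 1
s3 = s1 OR s2 = 1 OR 1 = 1
s4 = w OR u = 1 OR 0 = 1
s5 = s4 OR s3 = 1 OR 1 = 1
s6 = x XOR s5 = 0 XOR 1 = 1
s7 = s6 AND s2 = 1 AND 1 = 1
So s7 = 1 as required.

x=0 y=0 z=0 w=1 u=0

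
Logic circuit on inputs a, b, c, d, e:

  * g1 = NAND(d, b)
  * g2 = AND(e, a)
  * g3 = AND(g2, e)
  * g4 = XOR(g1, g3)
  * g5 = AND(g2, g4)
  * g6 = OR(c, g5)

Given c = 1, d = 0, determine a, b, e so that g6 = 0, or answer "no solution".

With c = 1, d = 0 fixed, none of the 8 settings of a, b, e give g6 = 0.
For example, with a=0, b=1, e=1:
g1 = NAND(d, b) = NAND(0, 1) = 1
g2 = AND(e, a) = AND(1, 0) = 0
g3 = AND(g2, e) = AND(0, 1) = 0
g4 = XOR(g1, g3) = XOR(1, 0) = 1
g5 = AND(g2, g4) = AND(0, 1) = 0
g6 = OR(c, g5) = OR(1, 0) = 1
giving g6 = 1 ≠ 0.

no solution exists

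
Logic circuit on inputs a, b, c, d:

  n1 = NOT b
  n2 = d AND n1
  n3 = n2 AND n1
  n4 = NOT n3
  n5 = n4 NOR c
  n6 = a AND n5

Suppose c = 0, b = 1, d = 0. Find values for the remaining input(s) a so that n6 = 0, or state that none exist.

a=1

Check with c = 0, b = 1, d = 0 and a=1:
n1 = NOT b = NOT 1 = 0
n2 = d AND n1 = 0 AND 0 = 0
n3 = n2 AND n1 = 0 AND 0 = 0
n4 = NOT n3 = NOT 0 = 1
n5 = n4 NOR c = 1 NOR 0 = 0
n6 = a AND n5 = 1 AND 0 = 0
So n6 = 0.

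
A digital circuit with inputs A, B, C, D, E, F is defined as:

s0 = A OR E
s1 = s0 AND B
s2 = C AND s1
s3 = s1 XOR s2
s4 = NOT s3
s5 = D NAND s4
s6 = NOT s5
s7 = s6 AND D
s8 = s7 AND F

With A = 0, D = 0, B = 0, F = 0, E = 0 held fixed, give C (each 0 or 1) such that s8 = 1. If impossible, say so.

With A = 0, D = 0, B = 0, F = 0, E = 0 fixed, none of the 2 settings of C give s8 = 1.
For example, with C=1:
s0 = A OR E = 0 OR 0 = 0
s1 = s0 AND B = 0 AND 0 = 0
s2 = C AND s1 = 1 AND 0 = 0
s3 = s1 XOR s2 = 0 XOR 0 = 0
s4 = NOT s3 = NOT 0 = 1
s5 = D NAND s4 = 0 NAND 1 = 1
s6 = NOT s5 = NOT 1 = 0
s7 = s6 AND D = 0 AND 0 = 0
s8 = s7 AND F = 0 AND 0 = 0
giving s8 = 0 ≠ 1.

no solution exists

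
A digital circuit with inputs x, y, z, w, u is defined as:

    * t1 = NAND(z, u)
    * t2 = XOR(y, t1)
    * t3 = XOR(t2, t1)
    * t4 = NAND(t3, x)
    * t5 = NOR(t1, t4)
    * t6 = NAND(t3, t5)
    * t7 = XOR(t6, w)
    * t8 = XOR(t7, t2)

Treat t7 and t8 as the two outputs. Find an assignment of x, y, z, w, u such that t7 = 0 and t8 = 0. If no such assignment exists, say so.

x=1, y=1, z=1, w=1, u=0

Check with x=1, y=1, z=1, w=1, u=0:
t1 = NAND(z, u) = NAND(1, 0) = 1
t2 = XOR(y, t1) = XOR(1, 1) = 0
t3 = XOR(t2, t1) = XOR(0, 1) = 1
t4 = NAND(t3, x) = NAND(1, 1) = 0
t5 = NOR(t1, t4) = NOR(1, 0) = 0
t6 = NAND(t3, t5) = NAND(1, 0) = 1
t7 = XOR(t6, w) = XOR(1, 1) = 0
t8 = XOR(t7, t2) = XOR(0, 0) = 0
So t7 = 0 and t8 = 0.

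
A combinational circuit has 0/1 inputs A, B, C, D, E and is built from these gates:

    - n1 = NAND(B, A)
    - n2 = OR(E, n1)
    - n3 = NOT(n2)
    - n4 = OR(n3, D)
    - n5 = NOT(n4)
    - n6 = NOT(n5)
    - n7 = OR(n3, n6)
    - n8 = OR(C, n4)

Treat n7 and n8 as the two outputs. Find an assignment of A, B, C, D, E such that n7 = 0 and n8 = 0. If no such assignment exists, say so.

A=1 B=0 C=0 D=0 E=1

Check with A=1 B=0 C=0 D=0 E=1:
n1 = NAND(B, A) = NAND(0, 1) = 1
n2 = OR(E, n1) = OR(1, 1) = 1
n3 = NOT(n2) = NOT 1 = 0
n4 = OR(n3, D) = OR(0, 0) = 0
n5 = NOT(n4) = NOT 0 = 1
n6 = NOT(n5) = NOT 1 = 0
n7 = OR(n3, n6) = OR(0, 0) = 0
n8 = OR(C, n4) = OR(0, 0) = 0
So n7 = 0 and n8 = 0.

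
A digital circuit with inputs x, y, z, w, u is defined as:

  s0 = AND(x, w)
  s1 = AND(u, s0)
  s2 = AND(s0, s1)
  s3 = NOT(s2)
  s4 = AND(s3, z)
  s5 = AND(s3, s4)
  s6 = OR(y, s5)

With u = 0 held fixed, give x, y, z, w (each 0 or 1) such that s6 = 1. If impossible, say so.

x=0 y=0 z=1 w=0

Check with u = 0 and x=0, y=0, z=1, w=0:
s0 = AND(x, w) = AND(0, 0) = 0
s1 = AND(u, s0) = AND(0, 0) = 0
s2 = AND(s0, s1) = AND(0, 0) = 0
s3 = NOT(s2) = NOT 0 = 1
s4 = AND(s3, z) = AND(1, 1) = 1
s5 = AND(s3, s4) = AND(1, 1) = 1
s6 = OR(y, s5) = OR(0, 1) = 1
So s6 = 1.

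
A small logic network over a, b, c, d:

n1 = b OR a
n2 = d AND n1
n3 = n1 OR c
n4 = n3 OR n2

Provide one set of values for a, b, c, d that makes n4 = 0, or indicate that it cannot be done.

Check with a=0 b=0 c=0 d=1:
n1 = b OR a = 0 OR 0 = 0
n2 = d AND n1 = 1 AND 0 = 0
n3 = n1 OR c = 0 OR 0 = 0
n4 = n3 OR n2 = 0 OR 0 = 0
So n4 = 0 as required.

a=0 b=0 c=0 d=1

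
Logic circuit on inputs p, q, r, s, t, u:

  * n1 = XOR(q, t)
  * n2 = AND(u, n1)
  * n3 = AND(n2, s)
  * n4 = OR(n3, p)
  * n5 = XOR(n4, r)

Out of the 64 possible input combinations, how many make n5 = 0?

32

n5 = XOR(n4, r) must be 0, so n4 and r are equal.
Enumerating the 64 input combinations, 32 give n5 = 0 and 32 give n5 = 1.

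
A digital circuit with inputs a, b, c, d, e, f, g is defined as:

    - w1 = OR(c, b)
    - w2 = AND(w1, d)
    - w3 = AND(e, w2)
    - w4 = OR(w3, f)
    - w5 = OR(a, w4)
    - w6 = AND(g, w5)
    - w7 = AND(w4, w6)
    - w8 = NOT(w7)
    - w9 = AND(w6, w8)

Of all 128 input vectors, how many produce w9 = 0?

115

w9 = AND(w6, w8) must be 0, so at least one of w6, w8 is 0.
Enumerating the 128 input combinations, 115 give w9 = 0 and 13 give w9 = 1.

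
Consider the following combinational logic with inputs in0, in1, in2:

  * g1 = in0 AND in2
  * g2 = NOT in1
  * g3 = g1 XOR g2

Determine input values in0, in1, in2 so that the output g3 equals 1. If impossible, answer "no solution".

in0=1 in1=0 in2=0

g3 = g1 XOR g2 must be 1, so g1 and g2 differ.
Check with in0=1 in1=0 in2=0:
g1 = in0 AND in2 = 1 AND 0 = 0
g2 = NOT in1 = NOT 0 = 1
g3 = g1 XOR g2 = 0 XOR 1 = 1
So g3 = 1 as required.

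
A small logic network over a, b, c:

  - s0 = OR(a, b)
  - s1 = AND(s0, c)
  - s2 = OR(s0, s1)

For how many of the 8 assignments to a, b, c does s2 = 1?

6

s2 = OR(s0, s1) must be 1, so at least one of s0, s1 is 1.
Enumerating the 8 input combinations, 6 give s2 = 1 and 2 give s2 = 0.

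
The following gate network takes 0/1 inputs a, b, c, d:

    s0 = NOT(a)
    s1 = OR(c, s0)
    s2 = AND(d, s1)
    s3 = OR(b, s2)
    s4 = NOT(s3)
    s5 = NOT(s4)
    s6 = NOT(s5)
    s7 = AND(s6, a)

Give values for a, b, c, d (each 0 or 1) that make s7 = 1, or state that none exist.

Check with a=1, b=0, c=0, d=0:
s0 = NOT(a) = NOT 1 = 0
s1 = OR(c, s0) = OR(0, 0) = 0
s2 = AND(d, s1) = AND(0, 0) = 0
s3 = OR(b, s2) = OR(0, 0) = 0
s4 = NOT(s3) = NOT 0 = 1
s5 = NOT(s4) = NOT 1 = 0
s6 = NOT(s5) = NOT 0 = 1
s7 = AND(s6, a) = AND(1, 1) = 1
So s7 = 1 as required.

a=1, b=0, c=0, d=0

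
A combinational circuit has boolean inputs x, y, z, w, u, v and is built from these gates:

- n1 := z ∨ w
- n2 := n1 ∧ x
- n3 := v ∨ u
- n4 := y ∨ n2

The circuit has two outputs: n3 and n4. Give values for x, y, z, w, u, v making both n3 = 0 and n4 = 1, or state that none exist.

Check with x=1 y=0 z=1 w=0 u=0 v=0:
n1 = z ∨ w = 1 ∨ 0 = 1
n2 = n1 ∧ x = 1 ∧ 1 = 1
n3 = v ∨ u = 0 ∨ 0 = 0
n4 = y ∨ n2 = 0 ∨ 1 = 1
So n3 = 0 and n4 = 1.

x=1 y=0 z=1 w=0 u=0 v=0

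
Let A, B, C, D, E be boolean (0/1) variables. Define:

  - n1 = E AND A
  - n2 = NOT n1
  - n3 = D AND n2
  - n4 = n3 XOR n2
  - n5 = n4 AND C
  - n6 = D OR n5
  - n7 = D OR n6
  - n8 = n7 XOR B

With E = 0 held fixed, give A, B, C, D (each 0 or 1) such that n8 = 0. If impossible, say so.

n8 = n7 XOR B must be 0, so n7 and B are equal.
Check with E = 0 and A=0, B=1, C=0, D=1:
n1 = E AND A = 0 AND 0 = 0
n2 = NOT n1 = NOT 0 = 1
n3 = D AND n2 = 1 AND 1 = 1
n4 = n3 XOR n2 = 1 XOR 1 = 0
n5 = n4 AND C = 0 AND 0 = 0
n6 = D OR n5 = 1 OR 0 = 1
n7 = D OR n6 = 1 OR 1 = 1
n8 = n7 XOR B = 1 XOR 1 = 0
So n8 = 0.

A=0 B=1 C=0 D=1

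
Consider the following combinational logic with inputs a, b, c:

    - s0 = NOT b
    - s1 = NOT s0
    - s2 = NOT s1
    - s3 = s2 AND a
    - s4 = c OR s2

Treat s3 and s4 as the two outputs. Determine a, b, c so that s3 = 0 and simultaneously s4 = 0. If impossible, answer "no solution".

Check with a=1 b=1 c=0:
s0 = NOT b = NOT 1 = 0
s1 = NOT s0 = NOT 0 = 1
s2 = NOT s1 = NOT 1 = 0
s3 = s2 AND a = 0 AND 1 = 0
s4 = c OR s2 = 0 OR 0 = 0
So s3 = 0 and s4 = 0.

a=1 b=1 c=0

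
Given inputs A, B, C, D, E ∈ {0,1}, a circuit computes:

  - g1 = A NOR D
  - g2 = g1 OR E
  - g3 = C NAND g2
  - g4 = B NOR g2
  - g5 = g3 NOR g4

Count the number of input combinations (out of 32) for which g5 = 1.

g5 = g3 NOR g4 must be 1, so both g3 = 0 and g4 = 0.
g3 = C NAND g2 must be 0, so both C = 1 and g2 = 1.
Enumerating the 32 input combinations, 10 give g5 = 1 and 22 give g5 = 0.

10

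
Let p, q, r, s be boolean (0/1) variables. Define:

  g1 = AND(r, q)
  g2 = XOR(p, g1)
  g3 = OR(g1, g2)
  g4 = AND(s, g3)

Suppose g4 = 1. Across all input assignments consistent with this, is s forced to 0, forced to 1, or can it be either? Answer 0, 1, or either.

1

g4 = AND(s, g3) must be 1, so both s = 1 and g3 = 1.
g3 = OR(g1, g2) must be 1, so at least one of g1, g2 is 1.
Every assignment with g4 = 1 has s = 1; there are 5 such assignment(s).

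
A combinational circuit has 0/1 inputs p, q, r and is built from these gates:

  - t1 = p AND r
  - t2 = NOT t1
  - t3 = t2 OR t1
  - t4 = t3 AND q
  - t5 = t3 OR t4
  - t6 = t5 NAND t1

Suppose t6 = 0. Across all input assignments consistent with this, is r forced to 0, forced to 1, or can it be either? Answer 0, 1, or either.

1

t6 = t5 NAND t1 must be 0, so both t5 = 1 and t1 = 1.
t5 = t3 OR t4 must be 1, so at least one of t3, t4 is 1.
Every assignment with t6 = 0 has r = 1; there are 2 such assignment(s).
  p=1, q=0, r=1
  p=1, q=1, r=1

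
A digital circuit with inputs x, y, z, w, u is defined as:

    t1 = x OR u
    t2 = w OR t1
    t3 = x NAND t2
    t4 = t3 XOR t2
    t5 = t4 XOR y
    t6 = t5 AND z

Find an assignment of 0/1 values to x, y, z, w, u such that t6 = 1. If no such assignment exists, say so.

Check with x=0, y=0, z=1, w=0, u=0:
t1 = x OR u = 0 OR 0 = 0
t2 = w OR t1 = 0 OR 0 = 0
t3 = x NAND t2 = 0 NAND 0 = 1
t4 = t3 XOR t2 = 1 XOR 0 = 1
t5 = t4 XOR y = 1 XOR 0 = 1
t6 = t5 AND z = 1 AND 1 = 1
So t6 = 1 as required.

x=0, y=0, z=1, w=0, u=0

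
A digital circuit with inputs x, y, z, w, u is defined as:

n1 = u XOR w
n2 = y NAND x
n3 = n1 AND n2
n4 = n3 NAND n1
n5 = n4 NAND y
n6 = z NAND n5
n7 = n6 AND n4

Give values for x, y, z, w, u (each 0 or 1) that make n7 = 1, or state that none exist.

x=0, y=1, z=0, w=0, u=0

Check with x=0, y=1, z=0, w=0, u=0:
n1 = u XOR w = 0 XOR 0 = 0
n2 = y NAND x = 1 NAND 0 = 1
n3 = n1 AND n2 = 0 AND 1 = 0
n4 = n3 NAND n1 = 0 NAND 0 = 1
n5 = n4 NAND y = 1 NAND 1 = 0
n6 = z NAND n5 = 0 NAND 0 = 1
n7 = n6 AND n4 = 1 AND 1 = 1
So n7 = 1 as required.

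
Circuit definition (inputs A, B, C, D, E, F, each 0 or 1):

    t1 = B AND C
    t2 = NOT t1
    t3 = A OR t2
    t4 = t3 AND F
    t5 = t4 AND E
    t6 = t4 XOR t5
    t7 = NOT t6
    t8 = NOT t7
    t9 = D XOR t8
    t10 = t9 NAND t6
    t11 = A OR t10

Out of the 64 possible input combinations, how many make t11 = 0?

3

t11 = A OR t10 must be 0, so both A = 0 and t10 = 0.
t10 = t9 NAND t6 must be 0, so both t9 = 1 and t6 = 1.
t9 = D XOR t8 must be 1, so D and t8 differ.
Satisfying assignments:
  A=0, B=0, C=0, D=0, E=0, F=1
  A=0, B=0, C=1, D=0, E=0, F=1
  A=0, B=1, C=0, D=0, E=0, F=1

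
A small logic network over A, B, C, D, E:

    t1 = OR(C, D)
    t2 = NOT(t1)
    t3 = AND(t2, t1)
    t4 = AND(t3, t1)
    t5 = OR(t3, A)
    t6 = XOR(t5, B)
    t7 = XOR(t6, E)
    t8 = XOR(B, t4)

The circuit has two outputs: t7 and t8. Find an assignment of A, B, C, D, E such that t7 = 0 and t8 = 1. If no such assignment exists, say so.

Check with A=0, B=1, C=1, D=0, E=1:
t1 = OR(C, D) = OR(1, 0) = 1
t2 = NOT(t1) = NOT 1 = 0
t3 = AND(t2, t1) = AND(0, 1) = 0
t4 = AND(t3, t1) = AND(0, 1) = 0
t5 = OR(t3, A) = OR(0, 0) = 0
t6 = XOR(t5, B) = XOR(0, 1) = 1
t7 = XOR(t6, E) = XOR(1, 1) = 0
t8 = XOR(B, t4) = XOR(1, 0) = 1
So t7 = 0 and t8 = 1.

A=0, B=1, C=1, D=0, E=1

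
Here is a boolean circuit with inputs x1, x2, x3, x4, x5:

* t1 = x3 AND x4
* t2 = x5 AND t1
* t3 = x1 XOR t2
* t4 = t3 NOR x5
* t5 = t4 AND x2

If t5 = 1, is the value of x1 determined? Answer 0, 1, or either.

t5 = t4 AND x2 must be 1, so both t4 = 1 and x2 = 1.
t4 = t3 NOR x5 must be 1, so both t3 = 0 and x5 = 0.
Every assignment with t5 = 1 has x1 = 0; there are 4 such assignment(s).
  x1=0, x2=1, x3=0, x4=0, x5=0
  x1=0, x2=1, x3=0, x4=1, x5=0
  x1=0, x2=1, x3=1, x4=0, x5=0
  x1=0, x2=1, x3=1, x4=1, x5=0

0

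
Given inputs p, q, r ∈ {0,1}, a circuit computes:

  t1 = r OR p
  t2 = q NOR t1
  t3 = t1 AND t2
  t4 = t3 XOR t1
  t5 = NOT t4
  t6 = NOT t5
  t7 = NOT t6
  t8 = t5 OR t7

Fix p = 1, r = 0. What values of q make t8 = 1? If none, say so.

no solution exists

With p = 1, r = 0 fixed, none of the 2 settings of q give t8 = 1.
For example, with q=0:
t1 = r OR p = 0 OR 1 = 1
t2 = q NOR t1 = 0 NOR 1 = 0
t3 = t1 AND t2 = 1 AND 0 = 0
t4 = t3 XOR t1 = 0 XOR 1 = 1
t5 = NOT t4 = NOT 1 = 0
t6 = NOT t5 = NOT 0 = 1
t7 = NOT t6 = NOT 1 = 0
t8 = t5 OR t7 = 0 OR 0 = 0
giving t8 = 0 ≠ 1.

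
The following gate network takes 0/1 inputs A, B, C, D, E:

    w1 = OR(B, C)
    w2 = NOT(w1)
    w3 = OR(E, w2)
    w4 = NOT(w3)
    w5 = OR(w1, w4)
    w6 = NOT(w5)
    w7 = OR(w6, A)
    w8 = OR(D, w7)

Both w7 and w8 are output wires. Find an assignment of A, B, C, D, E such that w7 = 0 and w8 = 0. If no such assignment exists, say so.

Check with A=0 B=1 C=0 D=0 E=0:
w1 = OR(B, C) = OR(1, 0) = 1
w2 = NOT(w1) = NOT 1 = 0
w3 = OR(E, w2) = OR(0, 0) = 0
w4 = NOT(w3) = NOT 0 = 1
w5 = OR(w1, w4) = OR(1, 1) = 1
w6 = NOT(w5) = NOT 1 = 0
w7 = OR(w6, A) = OR(0, 0) = 0
w8 = OR(D, w7) = OR(0, 0) = 0
So w7 = 0 and w8 = 0.

A=0 B=1 C=0 D=0 E=0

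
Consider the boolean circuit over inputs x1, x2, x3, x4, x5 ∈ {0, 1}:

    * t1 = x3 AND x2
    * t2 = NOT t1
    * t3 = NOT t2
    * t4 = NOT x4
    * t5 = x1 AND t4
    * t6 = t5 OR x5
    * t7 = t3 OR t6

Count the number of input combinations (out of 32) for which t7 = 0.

t7 = t3 OR t6 must be 0, so both t3 = 0 and t6 = 0.
t3 = NOT t2 must be 0, so t2 = 1.
t6 = t5 OR x5 must be 0, so both t5 = 0 and x5 = 0.
Enumerating the 32 input combinations, 9 give t7 = 0 and 23 give t7 = 1.

9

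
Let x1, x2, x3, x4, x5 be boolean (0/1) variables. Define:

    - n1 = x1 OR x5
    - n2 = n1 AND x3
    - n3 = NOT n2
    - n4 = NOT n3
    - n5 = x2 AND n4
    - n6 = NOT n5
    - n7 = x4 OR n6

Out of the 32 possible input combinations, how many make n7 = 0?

n7 = x4 OR n6 must be 0, so both x4 = 0 and n6 = 0.
Satisfying assignments:
  x1=0, x2=1, x3=1, x4=0, x5=1
  x1=1, x2=1, x3=1, x4=0, x5=0
  x1=1, x2=1, x3=1, x4=0, x5=1

3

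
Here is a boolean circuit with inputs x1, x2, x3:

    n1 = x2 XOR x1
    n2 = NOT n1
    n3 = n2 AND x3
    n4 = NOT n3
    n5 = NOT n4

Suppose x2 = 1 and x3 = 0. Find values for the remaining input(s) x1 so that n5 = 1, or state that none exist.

With x2 = 1 and x3 = 0 fixed, none of the 2 settings of x1 give n5 = 1.
For example, with x1=1:
n1 = x2 XOR x1 = 1 XOR 1 = 0
n2 = NOT n1 = NOT 0 = 1
n3 = n2 AND x3 = 1 AND 0 = 0
n4 = NOT n3 = NOT 0 = 1
n5 = NOT n4 = NOT 1 = 0
giving n5 = 0 ≠ 1.

no solution exists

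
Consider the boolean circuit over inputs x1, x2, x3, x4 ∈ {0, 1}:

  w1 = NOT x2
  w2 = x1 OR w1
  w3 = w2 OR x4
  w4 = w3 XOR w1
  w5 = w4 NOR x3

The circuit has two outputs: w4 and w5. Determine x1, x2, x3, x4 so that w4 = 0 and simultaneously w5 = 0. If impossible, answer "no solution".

Check with x1=0 x2=0 x3=1 x4=1:
w1 = NOT x2 = NOT 0 = 1
w2 = x1 OR w1 = 0 OR 1 = 1
w3 = w2 OR x4 = 1 OR 1 = 1
w4 = w3 XOR w1 = 1 XOR 1 = 0
w5 = w4 NOR x3 = 0 NOR 1 = 0
So w4 = 0 and w5 = 0.

x1=0 x2=0 x3=1 x4=1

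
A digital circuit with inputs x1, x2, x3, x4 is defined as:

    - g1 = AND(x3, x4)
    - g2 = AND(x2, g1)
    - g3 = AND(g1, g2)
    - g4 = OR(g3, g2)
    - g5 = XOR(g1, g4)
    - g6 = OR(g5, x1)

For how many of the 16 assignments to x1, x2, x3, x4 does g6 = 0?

7

g6 = OR(g5, x1) must be 0, so both g5 = 0 and x1 = 0.
g5 = XOR(g1, g4) must be 0, so g1 and g4 are equal.
Enumerating the 16 input combinations, 7 give g6 = 0 and 9 give g6 = 1.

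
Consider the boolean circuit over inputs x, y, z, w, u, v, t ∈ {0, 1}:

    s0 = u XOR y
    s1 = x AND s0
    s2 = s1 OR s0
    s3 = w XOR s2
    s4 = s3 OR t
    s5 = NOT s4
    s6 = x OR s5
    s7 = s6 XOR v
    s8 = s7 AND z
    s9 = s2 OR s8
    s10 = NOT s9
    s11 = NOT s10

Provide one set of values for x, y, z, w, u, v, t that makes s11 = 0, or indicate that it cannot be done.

s11 = NOT s10 must be 0, so s10 = 1.
s10 = NOT s9 must be 1, so s9 = 0.
s9 = s2 OR s8 must be 0, so both s2 = 0 and s8 = 0.
Check with x=0 y=0 z=1 w=1 u=0 v=0 t=1:
s0 = u XOR y = 0 XOR 0 = 0
s1 = x AND s0 = 0 AND 0 = 0
s2 = s1 OR s0 = 0 OR 0 = 0
s3 = w XOR s2 = 1 XOR 0 = 1
s4 = s3 OR t = 1 OR 1 = 1
s5 = NOT s4 = NOT 1 = 0
s6 = x OR s5 = 0 OR 0 = 0
s7 = s6 XOR v = 0 XOR 0 = 0
s8 = s7 AND z = 0 AND 1 = 0
s9 = s2 OR s8 = 0 OR 0 = 0
s10 = NOT s9 = NOT 0 = 1
s11 = NOT s10 = NOT 1 = 0
So s11 = 0 as required.

x=0 y=0 z=1 w=1 u=0 v=0 t=1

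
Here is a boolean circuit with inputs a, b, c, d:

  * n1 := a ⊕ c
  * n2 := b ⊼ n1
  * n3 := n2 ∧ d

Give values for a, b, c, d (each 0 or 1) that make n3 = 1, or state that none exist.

n3 = n2 ∧ d must be 1, so both n2 = 1 and d = 1.
n2 = b ⊼ n1 must be 1, so at least one of b, n1 is 0.
Check with a=1 b=0 c=0 d=1:
n1 = a ⊕ c = 1 ⊕ 0 = 1
n2 = b ⊼ n1 = 0 ⊼ 1 = 1
n3 = n2 ∧ d = 1 ∧ 1 = 1
So n3 = 1 as required.

a=1 b=0 c=0 d=1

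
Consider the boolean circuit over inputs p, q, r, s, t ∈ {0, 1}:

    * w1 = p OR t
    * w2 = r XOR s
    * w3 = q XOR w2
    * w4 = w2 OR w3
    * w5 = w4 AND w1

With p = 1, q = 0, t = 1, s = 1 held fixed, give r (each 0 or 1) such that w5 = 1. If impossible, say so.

r=0

w5 = w4 AND w1 must be 1, so both w4 = 1 and w1 = 1.
w4 = w2 OR w3 must be 1, so at least one of w2, w3 is 1.
Check with p = 1, q = 0, t = 1, s = 1 and r=0:
w1 = p OR t = 1 OR 1 = 1
w2 = r XOR s = 0 XOR 1 = 1
w3 = q XOR w2 = 0 XOR 1 = 1
w4 = w2 OR w3 = 1 OR 1 = 1
w5 = w4 AND w1 = 1 AND 1 = 1
So w5 = 1.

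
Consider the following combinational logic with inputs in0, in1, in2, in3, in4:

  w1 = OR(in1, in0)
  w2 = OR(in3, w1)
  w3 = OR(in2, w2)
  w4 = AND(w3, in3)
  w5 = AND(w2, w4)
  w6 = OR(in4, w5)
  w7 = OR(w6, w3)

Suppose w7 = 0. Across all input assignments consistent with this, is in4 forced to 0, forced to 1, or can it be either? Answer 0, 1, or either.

w7 = OR(w6, w3) must be 0, so both w6 = 0 and w3 = 0.
w6 = OR(in4, w5) must be 0, so both in4 = 0 and w5 = 0.
Every assignment with w7 = 0 has in4 = 0; there are 1 such assignment(s).
  in0=0, in1=0, in2=0, in3=0, in4=0

0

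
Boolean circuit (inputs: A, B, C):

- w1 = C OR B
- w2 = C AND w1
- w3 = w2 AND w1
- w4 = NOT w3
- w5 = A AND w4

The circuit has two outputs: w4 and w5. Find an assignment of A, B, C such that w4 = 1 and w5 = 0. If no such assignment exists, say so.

A=0 B=0 C=0

Check with A=0 B=0 C=0:
w1 = C OR B = 0 OR 0 = 0
w2 = C AND w1 = 0 AND 0 = 0
w3 = w2 AND w1 = 0 AND 0 = 0
w4 = NOT w3 = NOT 0 = 1
w5 = A AND w4 = 0 AND 1 = 0
So w4 = 1 and w5 = 0.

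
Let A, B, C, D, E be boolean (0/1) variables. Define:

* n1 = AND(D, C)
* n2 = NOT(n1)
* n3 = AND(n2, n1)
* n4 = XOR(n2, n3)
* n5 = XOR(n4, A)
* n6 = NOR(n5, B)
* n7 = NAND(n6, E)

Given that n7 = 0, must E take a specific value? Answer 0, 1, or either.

1

n7 = NAND(n6, E) must be 0, so both n6 = 1 and E = 1.
Every assignment with n7 = 0 has E = 1; there are 4 such assignment(s).
  A=0, B=0, C=1, D=1, E=1
  A=1, B=0, C=0, D=0, E=1
  A=1, B=0, C=0, D=1, E=1
  A=1, B=0, C=1, D=0, E=1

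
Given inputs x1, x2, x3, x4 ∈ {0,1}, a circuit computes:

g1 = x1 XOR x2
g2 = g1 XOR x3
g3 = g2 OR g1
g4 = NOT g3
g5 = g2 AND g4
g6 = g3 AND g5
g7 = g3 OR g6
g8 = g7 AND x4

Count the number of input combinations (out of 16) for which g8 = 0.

g8 = g7 AND x4 must be 0, so at least one of g7, x4 is 0.
Enumerating the 16 input combinations, 10 give g8 = 0 and 6 give g8 = 1.

10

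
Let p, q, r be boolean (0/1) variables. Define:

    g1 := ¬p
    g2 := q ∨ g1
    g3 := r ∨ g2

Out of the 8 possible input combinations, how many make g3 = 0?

g3 = r ∨ g2 must be 0, so both r = 0 and g2 = 0.
g2 = q ∨ g1 must be 0, so both q = 0 and g1 = 0.
g1 = ¬p must be 0, so p = 1.
Enumerating the 8 input combinations, 1 give g3 = 0 and 7 give g3 = 1.

1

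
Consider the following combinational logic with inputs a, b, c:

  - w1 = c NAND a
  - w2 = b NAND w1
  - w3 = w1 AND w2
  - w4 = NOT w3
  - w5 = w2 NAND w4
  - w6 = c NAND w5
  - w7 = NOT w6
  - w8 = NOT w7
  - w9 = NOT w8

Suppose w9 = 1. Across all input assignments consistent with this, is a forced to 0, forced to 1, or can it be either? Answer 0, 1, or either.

0

w9 = NOT w8 must be 1, so w8 = 0.
Every assignment with w9 = 1 has a = 0; there are 2 such assignment(s).
  a=0, b=0, c=1
  a=0, b=1, c=1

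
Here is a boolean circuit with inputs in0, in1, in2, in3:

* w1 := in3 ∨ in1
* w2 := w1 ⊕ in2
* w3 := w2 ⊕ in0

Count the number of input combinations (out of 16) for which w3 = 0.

8

w3 = w2 ⊕ in0 must be 0, so w2 and in0 are equal.
Enumerating the 16 input combinations, 8 give w3 = 0 and 8 give w3 = 1.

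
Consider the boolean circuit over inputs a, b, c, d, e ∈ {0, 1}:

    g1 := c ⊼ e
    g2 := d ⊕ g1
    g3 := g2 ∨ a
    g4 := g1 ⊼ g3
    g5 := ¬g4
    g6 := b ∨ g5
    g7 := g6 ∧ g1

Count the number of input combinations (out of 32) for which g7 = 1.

g7 = g6 ∧ g1 must be 1, so both g6 = 1 and g1 = 1.
g6 = b ∨ g5 must be 1, so at least one of b, g5 is 1.
Enumerating the 32 input combinations, 21 give g7 = 1 and 11 give g7 = 0.

21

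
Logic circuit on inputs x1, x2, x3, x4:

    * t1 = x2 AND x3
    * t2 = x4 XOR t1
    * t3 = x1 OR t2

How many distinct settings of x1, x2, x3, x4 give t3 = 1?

12

t3 = x1 OR t2 must be 1, so at least one of x1, t2 is 1.
Enumerating the 16 input combinations, 12 give t3 = 1 and 4 give t3 = 0.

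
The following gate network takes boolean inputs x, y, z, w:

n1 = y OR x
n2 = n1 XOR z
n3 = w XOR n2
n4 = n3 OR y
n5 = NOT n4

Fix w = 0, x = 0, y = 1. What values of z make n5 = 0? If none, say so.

z=1

Check with w = 0, x = 0, y = 1 and z=1:
n1 = y OR x = 1 OR 0 = 1
n2 = n1 XOR z = 1 XOR 1 = 0
n3 = w XOR n2 = 0 XOR 0 = 0
n4 = n3 OR y = 0 OR 1 = 1
n5 = NOT n4 = NOT 1 = 0
So n5 = 0.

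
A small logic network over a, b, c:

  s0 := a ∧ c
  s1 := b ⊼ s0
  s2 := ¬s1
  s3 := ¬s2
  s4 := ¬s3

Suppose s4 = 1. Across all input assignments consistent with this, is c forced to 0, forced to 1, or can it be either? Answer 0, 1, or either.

1

s4 = ¬s3 must be 1, so s3 = 0.
Every assignment with s4 = 1 has c = 1; there are 1 such assignment(s).
  a=1, b=1, c=1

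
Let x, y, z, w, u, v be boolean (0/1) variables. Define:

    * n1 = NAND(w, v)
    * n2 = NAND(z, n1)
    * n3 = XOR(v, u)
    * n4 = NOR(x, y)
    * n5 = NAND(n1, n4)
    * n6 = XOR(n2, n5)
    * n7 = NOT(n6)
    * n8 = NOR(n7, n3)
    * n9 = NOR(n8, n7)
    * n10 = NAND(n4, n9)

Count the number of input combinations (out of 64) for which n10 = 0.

n10 = NAND(n4, n9) must be 0, so both n4 = 1 and n9 = 1.
n4 = NOR(x, y) must be 1, so both x = 0 and y = 0.
n9 = NOR(n8, n7) must be 1, so both n8 = 0 and n7 = 0.
Satisfying assignments:
  x=0, y=0, z=0, w=0, u=0, v=1
  x=0, y=0, z=0, w=0, u=1, v=0
  x=0, y=0, z=0, w=1, u=1, v=0

3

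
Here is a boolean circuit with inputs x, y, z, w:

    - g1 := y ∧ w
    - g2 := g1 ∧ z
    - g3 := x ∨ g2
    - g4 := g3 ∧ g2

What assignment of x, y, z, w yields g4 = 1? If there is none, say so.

x=0, y=1, z=1, w=1

g4 = g3 ∧ g2 must be 1, so both g3 = 1 and g2 = 1.
Check with x=0, y=1, z=1, w=1:
g1 = y ∧ w = 1 ∧ 1 = 1
g2 = g1 ∧ z = 1 ∧ 1 = 1
g3 = x ∨ g2 = 0 ∨ 1 = 1
g4 = g3 ∧ g2 = 1 ∧ 1 = 1
So g4 = 1 as required.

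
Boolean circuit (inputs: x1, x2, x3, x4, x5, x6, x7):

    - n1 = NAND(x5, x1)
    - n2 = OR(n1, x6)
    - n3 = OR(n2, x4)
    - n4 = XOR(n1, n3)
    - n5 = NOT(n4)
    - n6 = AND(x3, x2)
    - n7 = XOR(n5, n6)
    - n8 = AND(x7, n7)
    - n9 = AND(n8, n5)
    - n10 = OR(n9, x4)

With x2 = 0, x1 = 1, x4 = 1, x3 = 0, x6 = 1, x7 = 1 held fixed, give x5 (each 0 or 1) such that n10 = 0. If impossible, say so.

no solution exists

With x2 = 0, x1 = 1, x4 = 1, x3 = 0, x6 = 1, x7 = 1 fixed, none of the 2 settings of x5 give n10 = 0.
For example, with x5=1:
n1 = NAND(x5, x1) = NAND(1, 1) = 0
n2 = OR(n1, x6) = OR(0, 1) = 1
n3 = OR(n2, x4) = OR(1, 1) = 1
n4 = XOR(n1, n3) = XOR(0, 1) = 1
n5 = NOT(n4) = NOT 1 = 0
n6 = AND(x3, x2) = AND(0, 0) = 0
n7 = XOR(n5, n6) = XOR(0, 0) = 0
n8 = AND(x7, n7) = AND(1, 0) = 0
n9 = AND(n8, n5) = AND(0, 0) = 0
n10 = OR(n9, x4) = OR(0, 1) = 1
giving n10 = 1 ≠ 0.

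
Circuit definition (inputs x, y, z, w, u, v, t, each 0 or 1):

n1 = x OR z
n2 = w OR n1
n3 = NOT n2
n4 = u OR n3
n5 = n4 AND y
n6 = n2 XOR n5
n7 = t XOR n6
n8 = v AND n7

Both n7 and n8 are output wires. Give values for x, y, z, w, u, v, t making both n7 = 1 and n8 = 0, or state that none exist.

Check with x=0 y=1 z=0 w=1 u=1 v=0 t=1:
n1 = x OR z = 0 OR 0 = 0
n2 = w OR n1 = 1 OR 0 = 1
n3 = NOT n2 = NOT 1 = 0
n4 = u OR n3 = 1 OR 0 = 1
n5 = n4 AND y = 1 AND 1 = 1
n6 = n2 XOR n5 = 1 XOR 1 = 0
n7 = t XOR n6 = 1 XOR 0 = 1
n8 = v AND n7 = 0 AND 1 = 0
So n7 = 1 and n8 = 0.

x=0 y=1 z=0 w=1 u=1 v=0 t=1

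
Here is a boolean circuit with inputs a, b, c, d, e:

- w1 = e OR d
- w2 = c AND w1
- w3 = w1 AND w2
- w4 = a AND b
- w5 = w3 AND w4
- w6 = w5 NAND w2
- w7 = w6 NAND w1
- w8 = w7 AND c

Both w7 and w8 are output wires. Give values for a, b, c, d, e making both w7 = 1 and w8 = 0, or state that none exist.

Check with a=0, b=0, c=0, d=0, e=0:
w1 = e OR d = 0 OR 0 = 0
w2 = c AND w1 = 0 AND 0 = 0
w3 = w1 AND w2 = 0 AND 0 = 0
w4 = a AND b = 0 AND 0 = 0
w5 = w3 AND w4 = 0 AND 0 = 0
w6 = w5 NAND w2 = 0 NAND 0 = 1
w7 = w6 NAND w1 = 1 NAND 0 = 1
w8 = w7 AND c = 1 AND 0 = 0
So w7 = 1 and w8 = 0.

a=0, b=0, c=0, d=0, e=0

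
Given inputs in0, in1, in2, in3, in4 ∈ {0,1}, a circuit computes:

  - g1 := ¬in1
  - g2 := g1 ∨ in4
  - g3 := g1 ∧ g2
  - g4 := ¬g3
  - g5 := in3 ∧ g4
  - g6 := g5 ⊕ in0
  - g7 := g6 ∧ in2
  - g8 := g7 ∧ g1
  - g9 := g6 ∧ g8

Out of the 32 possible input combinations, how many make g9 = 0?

28

g9 = g6 ∧ g8 must be 0, so at least one of g6, g8 is 0.
Enumerating the 32 input combinations, 28 give g9 = 0 and 4 give g9 = 1.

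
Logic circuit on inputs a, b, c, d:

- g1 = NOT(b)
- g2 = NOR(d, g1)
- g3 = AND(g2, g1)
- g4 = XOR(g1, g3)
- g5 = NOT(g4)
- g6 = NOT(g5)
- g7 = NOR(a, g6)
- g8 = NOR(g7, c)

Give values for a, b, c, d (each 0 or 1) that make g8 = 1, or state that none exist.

g8 = NOR(g7, c) must be 1, so both g7 = 0 and c = 0.
g7 = NOR(a, g6) must be 0, so at least one of a, g6 is 1.
Check with a=1, b=0, c=0, d=0:
g1 = NOT(b) = NOT 0 = 1
g2 = NOR(d, g1) = NOR(0, 1) = 0
g3 = AND(g2, g1) = AND(0, 1) = 0
g4 = XOR(g1, g3) = XOR(1, 0) = 1
g5 = NOT(g4) = NOT 1 = 0
g6 = NOT(g5) = NOT 0 = 1
g7 = NOR(a, g6) = NOR(1, 1) = 0
g8 = NOR(g7, c) = NOR(0, 0) = 1
So g8 = 1 as required.

a=1, b=0, c=0, d=0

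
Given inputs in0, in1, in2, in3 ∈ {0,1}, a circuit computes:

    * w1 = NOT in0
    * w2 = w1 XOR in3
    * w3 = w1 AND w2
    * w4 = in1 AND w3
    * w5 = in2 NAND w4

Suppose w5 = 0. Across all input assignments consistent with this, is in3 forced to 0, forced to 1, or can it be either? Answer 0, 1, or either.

w5 = in2 NAND w4 must be 0, so both in2 = 1 and w4 = 1.
w4 = in1 AND w3 must be 1, so both in1 = 1 and w3 = 1.
Every assignment with w5 = 0 has in3 = 0; there are 1 such assignment(s).
  in0=0, in1=1, in2=1, in3=0

0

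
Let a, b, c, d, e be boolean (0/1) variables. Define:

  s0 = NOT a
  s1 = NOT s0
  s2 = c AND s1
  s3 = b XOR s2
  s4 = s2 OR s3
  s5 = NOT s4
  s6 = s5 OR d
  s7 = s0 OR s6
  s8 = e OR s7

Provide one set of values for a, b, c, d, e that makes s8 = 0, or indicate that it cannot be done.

a=1, b=0, c=1, d=0, e=0

Check with a=1, b=0, c=1, d=0, e=0:
s0 = NOT a = NOT 1 = 0
s1 = NOT s0 = NOT 0 = 1
s2 = c AND s1 = 1 AND 1 = 1
s3 = b XOR s2 = 0 XOR 1 = 1
s4 = s2 OR s3 = 1 OR 1 = 1
s5 = NOT s4 = NOT 1 = 0
s6 = s5 OR d = 0 OR 0 = 0
s7 = s0 OR s6 = 0 OR 0 = 0
s8 = e OR s7 = 0 OR 0 = 0
So s8 = 0 as required.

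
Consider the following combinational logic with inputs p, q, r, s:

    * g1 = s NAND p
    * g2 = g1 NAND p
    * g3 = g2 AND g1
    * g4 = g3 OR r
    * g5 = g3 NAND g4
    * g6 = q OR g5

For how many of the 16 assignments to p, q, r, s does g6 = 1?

12

g6 = q OR g5 must be 1, so at least one of q, g5 is 1.
Enumerating the 16 input combinations, 12 give g6 = 1 and 4 give g6 = 0.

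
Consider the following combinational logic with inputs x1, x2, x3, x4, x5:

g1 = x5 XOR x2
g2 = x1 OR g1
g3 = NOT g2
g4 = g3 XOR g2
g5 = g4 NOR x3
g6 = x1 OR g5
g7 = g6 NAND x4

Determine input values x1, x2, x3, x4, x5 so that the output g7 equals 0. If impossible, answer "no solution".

x1=1 x2=0 x3=0 x4=1 x5=0

g7 = g6 NAND x4 must be 0, so both g6 = 1 and x4 = 1.
Check with x1=1 x2=0 x3=0 x4=1 x5=0:
g1 = x5 XOR x2 = 0 XOR 0 = 0
g2 = x1 OR g1 = 1 OR 0 = 1
g3 = NOT g2 = NOT 1 = 0
g4 = g3 XOR g2 = 0 XOR 1 = 1
g5 = g4 NOR x3 = 1 NOR 0 = 0
g6 = x1 OR g5 = 1 OR 0 = 1
g7 = g6 NAND x4 = 1 NAND 1 = 0
So g7 = 0 as required.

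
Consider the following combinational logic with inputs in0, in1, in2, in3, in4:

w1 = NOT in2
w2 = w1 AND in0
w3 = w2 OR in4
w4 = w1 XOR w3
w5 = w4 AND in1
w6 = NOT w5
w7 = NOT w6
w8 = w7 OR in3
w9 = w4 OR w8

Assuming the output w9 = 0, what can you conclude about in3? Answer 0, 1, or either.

0

w9 = w4 OR w8 must be 0, so both w4 = 0 and w8 = 0.
w4 = w1 XOR w3 must be 0, so w1 and w3 are equal.
w8 = w7 OR in3 must be 0, so both w7 = 0 and in3 = 0.
Every assignment with w9 = 0 has in3 = 0; there are 10 such assignment(s).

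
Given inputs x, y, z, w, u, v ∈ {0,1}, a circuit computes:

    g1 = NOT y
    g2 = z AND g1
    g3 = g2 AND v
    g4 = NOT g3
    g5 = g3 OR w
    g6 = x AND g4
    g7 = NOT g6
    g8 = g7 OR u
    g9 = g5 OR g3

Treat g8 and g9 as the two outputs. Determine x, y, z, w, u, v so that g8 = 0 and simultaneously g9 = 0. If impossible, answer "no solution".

Check with x=1, y=0, z=1, w=0, u=0, v=0:
g1 = NOT y = NOT 0 = 1
g2 = z AND g1 = 1 AND 1 = 1
g3 = g2 AND v = 1 AND 0 = 0
g4 = NOT g3 = NOT 0 = 1
g5 = g3 OR w = 0 OR 0 = 0
g6 = x AND g4 = 1 AND 1 = 1
g7 = NOT g6 = NOT 1 = 0
g8 = g7 OR u = 0 OR 0 = 0
g9 = g5 OR g3 = 0 OR 0 = 0
So g8 = 0 and g9 = 0.

x=1, y=0, z=1, w=0, u=0, v=0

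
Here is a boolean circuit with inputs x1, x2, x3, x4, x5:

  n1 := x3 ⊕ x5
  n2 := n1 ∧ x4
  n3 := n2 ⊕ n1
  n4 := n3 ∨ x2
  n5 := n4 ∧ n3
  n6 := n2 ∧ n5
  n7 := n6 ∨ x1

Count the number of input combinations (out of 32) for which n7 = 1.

16

n7 = n6 ∨ x1 must be 1, so at least one of n6, x1 is 1.
Enumerating the 32 input combinations, 16 give n7 = 1 and 16 give n7 = 0.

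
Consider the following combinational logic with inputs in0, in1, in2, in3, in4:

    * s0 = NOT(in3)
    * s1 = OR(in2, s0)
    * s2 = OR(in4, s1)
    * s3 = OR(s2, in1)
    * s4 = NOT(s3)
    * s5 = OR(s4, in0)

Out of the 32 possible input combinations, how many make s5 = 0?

15

s5 = OR(s4, in0) must be 0, so both s4 = 0 and in0 = 0.
Enumerating the 32 input combinations, 15 give s5 = 0 and 17 give s5 = 1.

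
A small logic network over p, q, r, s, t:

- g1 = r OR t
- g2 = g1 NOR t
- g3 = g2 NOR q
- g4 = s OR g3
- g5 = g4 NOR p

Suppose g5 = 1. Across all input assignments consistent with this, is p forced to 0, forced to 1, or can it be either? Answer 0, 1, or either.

0

g5 = g4 NOR p must be 1, so both g4 = 0 and p = 0.
g4 = s OR g3 must be 0, so both s = 0 and g3 = 0.
g3 = g2 NOR q must be 0, so at least one of g2, q is 1.
Every assignment with g5 = 1 has p = 0; there are 5 such assignment(s).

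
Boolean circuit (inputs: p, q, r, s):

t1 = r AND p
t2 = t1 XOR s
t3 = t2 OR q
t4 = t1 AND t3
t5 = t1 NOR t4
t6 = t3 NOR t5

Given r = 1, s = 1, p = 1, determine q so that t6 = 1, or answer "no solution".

t6 = t3 NOR t5 must be 1, so both t3 = 0 and t5 = 0.
Check with r = 1, s = 1, p = 1 and q=0:
t1 = r AND p = 1 AND 1 = 1
t2 = t1 XOR s = 1 XOR 1 = 0
t3 = t2 OR q = 0 OR 0 = 0
t4 = t1 AND t3 = 1 AND 0 = 0
t5 = t1 NOR t4 = 1 NOR 0 = 0
t6 = t3 NOR t5 = 0 NOR 0 = 1
So t6 = 1.

q=0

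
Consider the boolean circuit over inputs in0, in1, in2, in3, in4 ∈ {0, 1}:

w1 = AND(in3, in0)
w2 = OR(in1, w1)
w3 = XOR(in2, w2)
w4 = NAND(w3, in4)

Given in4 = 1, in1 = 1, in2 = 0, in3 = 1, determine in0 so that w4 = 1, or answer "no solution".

no solution exists

With in4 = 1, in1 = 1, in2 = 0, in3 = 1 fixed, none of the 2 settings of in0 give w4 = 1.
For example, with in0=0:
w1 = AND(in3, in0) = AND(1, 0) = 0
w2 = OR(in1, w1) = OR(1, 0) = 1
w3 = XOR(in2, w2) = XOR(0, 1) = 1
w4 = NAND(w3, in4) = NAND(1, 1) = 0
giving w4 = 0 ≠ 1.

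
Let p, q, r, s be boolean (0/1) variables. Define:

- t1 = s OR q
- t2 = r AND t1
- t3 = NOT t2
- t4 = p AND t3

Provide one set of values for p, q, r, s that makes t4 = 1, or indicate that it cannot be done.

t4 = p AND t3 must be 1, so both p = 1 and t3 = 1.
Check with p=1 q=0 r=1 s=0:
t1 = s OR q = 0 OR 0 = 0
t2 = r AND t1 = 1 AND 0 = 0
t3 = NOT t2 = NOT 0 = 1
t4 = p AND t3 = 1 AND 1 = 1
So t4 = 1 as required.

p=1 q=0 r=1 s=0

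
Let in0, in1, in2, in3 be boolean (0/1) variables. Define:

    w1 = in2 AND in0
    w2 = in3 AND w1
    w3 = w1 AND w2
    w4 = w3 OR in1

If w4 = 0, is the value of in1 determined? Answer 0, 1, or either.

w4 = w3 OR in1 must be 0, so both w3 = 0 and in1 = 0.
w3 = w1 AND w2 must be 0, so at least one of w1, w2 is 0.
Every assignment with w4 = 0 has in1 = 0; there are 7 such assignment(s).

0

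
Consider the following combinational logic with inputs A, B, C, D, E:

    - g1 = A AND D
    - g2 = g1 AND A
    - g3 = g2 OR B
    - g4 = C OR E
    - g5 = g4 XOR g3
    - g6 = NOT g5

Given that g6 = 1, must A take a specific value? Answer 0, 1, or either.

either

Both values of A occur among assignments with g6 = 1:
  A=0: A=0, B=0, C=0, D=0, E=0
  A=1: A=1, B=0, C=0, D=0, E=0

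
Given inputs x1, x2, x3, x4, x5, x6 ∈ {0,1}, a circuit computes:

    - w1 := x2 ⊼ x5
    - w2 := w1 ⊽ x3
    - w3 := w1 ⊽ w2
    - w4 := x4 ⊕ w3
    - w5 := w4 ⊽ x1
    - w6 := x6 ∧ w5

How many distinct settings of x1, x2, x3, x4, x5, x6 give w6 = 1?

w6 = x6 ∧ w5 must be 1, so both x6 = 1 and w5 = 1.
w5 = w4 ⊽ x1 must be 1, so both w4 = 0 and x1 = 0.
w4 = x4 ⊕ w3 must be 0, so x4 and w3 are equal.
Enumerating the 64 input combinations, 8 give w6 = 1 and 56 give w6 = 0.

8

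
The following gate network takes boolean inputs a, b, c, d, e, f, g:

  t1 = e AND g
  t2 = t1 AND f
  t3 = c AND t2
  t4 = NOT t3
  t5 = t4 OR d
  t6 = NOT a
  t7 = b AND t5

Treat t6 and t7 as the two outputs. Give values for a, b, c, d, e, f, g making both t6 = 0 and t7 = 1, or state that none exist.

a=1 b=1 c=0 d=0 e=1 f=0 g=1

Check with a=1 b=1 c=0 d=0 e=1 f=0 g=1:
t1 = e AND g = 1 AND 1 = 1
t2 = t1 AND f = 1 AND 0 = 0
t3 = c AND t2 = 0 AND 0 = 0
t4 = NOT t3 = NOT 0 = 1
t5 = t4 OR d = 1 OR 0 = 1
t6 = NOT a = NOT 1 = 0
t7 = b AND t5 = 1 AND 1 = 1
So t6 = 0 and t7 = 1.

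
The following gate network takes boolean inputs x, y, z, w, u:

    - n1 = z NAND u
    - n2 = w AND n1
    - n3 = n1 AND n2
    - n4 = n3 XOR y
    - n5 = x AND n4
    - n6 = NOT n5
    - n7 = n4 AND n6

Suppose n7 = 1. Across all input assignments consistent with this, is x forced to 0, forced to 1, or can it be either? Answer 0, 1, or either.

0

n7 = n4 AND n6 must be 1, so both n4 = 1 and n6 = 1.
n4 = n3 XOR y must be 1, so n3 and y differ.
Every assignment with n7 = 1 has x = 0; there are 8 such assignment(s).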